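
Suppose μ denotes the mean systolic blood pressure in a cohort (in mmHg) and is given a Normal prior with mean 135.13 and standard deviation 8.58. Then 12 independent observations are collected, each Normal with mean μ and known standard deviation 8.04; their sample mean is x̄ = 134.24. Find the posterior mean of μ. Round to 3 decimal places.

Posterior mean ≈ 134.301

Prior precision 1/τ₀² = 1/8.58² = 0.0135839; data precision n/σ² = 12/8.04² = 0.185639.
Posterior precision = 0.0135839 + 0.185639 = 0.199223.
Posterior mean = (0.0135839·135.13 + 0.185639·134.24) / 0.199223 = 134.301.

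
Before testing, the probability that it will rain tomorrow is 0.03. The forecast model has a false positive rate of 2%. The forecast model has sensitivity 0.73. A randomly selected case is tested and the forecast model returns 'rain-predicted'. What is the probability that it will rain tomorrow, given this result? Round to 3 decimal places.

Let H be the event that it will rain tomorrow. P(H) = 0.03, so P(¬H) = 0.97. With E the 'rain-predicted' result, P(E|H) = 0.73 and P(E|¬H) = 0.02.
P(E) = 0.73·0.03 + 0.02·0.97 = 0.021900 + 0.019400 = 0.041300.
By Bayes' theorem, P(H|E) = 0.021900 / 0.041300 = 0.530.

P(H | E) ≈ 0.530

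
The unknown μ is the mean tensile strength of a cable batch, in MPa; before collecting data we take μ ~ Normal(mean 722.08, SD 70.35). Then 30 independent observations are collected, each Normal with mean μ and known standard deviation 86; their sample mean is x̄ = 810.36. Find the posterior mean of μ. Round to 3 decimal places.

Posterior mean ≈ 806.171

With known σ, the Normal prior is conjugate. Weight on the data is w = (n/σ²)/(n/σ² + 1/τ₀²) = 0.00405625/(0.00405625+0.00020206) = 0.95255.
Posterior mean = w·x̄ + (1−w)·μ₀ = 0.95255·810.36 + 0.047450·722.08 = 806.171.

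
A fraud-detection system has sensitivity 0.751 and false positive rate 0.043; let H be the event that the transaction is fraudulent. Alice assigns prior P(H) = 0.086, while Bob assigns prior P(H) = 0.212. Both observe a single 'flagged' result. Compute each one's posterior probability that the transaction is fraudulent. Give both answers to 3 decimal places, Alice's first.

Alice: 0.622; Bob: 0.825

The likelihood ratio for a 'flagged' result is 0.751/0.043 = 17.465.
Alice: prior odds 0.086/0.914 = 0.094092; posterior odds 1.6433; posterior probability 0.622.
Bob: prior odds 0.212/0.788 = 0.26904; posterior odds 4.6987; posterior probability 0.825.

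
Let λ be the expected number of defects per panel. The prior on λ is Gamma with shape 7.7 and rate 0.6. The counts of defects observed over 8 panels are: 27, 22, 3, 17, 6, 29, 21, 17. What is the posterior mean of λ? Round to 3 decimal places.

Posterior mean ≈ 17.407

Total count ∑xᵢ = 142 over n = 8 panels.
Gamma is conjugate to the Poisson likelihood: posterior is Gamma(shape = 7.7+142 = 149.7, rate = 0.6+8 = 8.6).
Posterior mean = shape/rate = 149.7/8.6 = 17.407.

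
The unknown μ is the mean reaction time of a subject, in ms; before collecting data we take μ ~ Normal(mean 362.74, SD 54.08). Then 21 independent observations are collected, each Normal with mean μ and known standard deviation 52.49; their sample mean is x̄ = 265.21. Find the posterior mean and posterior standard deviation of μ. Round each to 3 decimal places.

Posterior mean ≈ 269.397; posterior SD ≈ 11.206

With known σ, the Normal prior is conjugate. Weight on the data is w = (n/σ²)/(n/σ² + 1/τ₀²) = 0.00762195/(0.00762195+0.00034192) = 0.95707.
Posterior mean = w·x̄ + (1−w)·μ₀ = 0.95707·265.21 + 0.042934·362.74 = 269.397. Posterior variance = 1/(0.00762195+0.00034192) = 125.567, so SD = 11.206.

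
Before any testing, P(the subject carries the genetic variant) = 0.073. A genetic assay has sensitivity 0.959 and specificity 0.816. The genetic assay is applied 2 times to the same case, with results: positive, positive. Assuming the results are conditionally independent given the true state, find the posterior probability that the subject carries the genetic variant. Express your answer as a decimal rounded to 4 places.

Posterior P(H) ≈ 0.6814

With H the event that the subject carries the genetic variant, the joint likelihood of the observed sequence is P(data|H) = 0.959·0.959 = 0.91968 and P(data|¬H) = 0.184·0.184 = 0.033856.
Bayes: P(H|data) = 0.073·0.91968 / (0.073·0.91968 + 0.927·0.033856) = 0.067137/0.098521 = 0.6814.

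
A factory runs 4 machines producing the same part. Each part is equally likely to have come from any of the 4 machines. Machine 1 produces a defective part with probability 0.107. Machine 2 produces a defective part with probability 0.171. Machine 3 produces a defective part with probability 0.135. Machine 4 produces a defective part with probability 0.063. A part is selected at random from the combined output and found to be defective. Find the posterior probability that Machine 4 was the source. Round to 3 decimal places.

Posterior probability ≈ 0.132

Tabulate prior·likelihood by source: [1] prior 0.25, lik 0.107, product 0.02675; [2] prior 0.25, lik 0.171, product 0.04275; [3] prior 0.25, lik 0.135, product 0.03375; [4] prior 0.25, lik 0.063, product 0.01575.
Normalizing constant = 0.11900; the posterior for Machine 4 is its product over the sum, 0.01575/0.11900 = 0.132.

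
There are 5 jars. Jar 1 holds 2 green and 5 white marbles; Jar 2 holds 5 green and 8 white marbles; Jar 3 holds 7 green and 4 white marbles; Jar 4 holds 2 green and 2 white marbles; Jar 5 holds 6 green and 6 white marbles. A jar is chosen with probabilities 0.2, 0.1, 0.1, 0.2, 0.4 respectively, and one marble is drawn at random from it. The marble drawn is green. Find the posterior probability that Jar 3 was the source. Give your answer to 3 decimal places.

Posterior probability ≈ 0.139

Tabulate prior·likelihood by source: [1] prior 0.2, lik 0.2857, product 0.05714; [2] prior 0.1, lik 0.3846, product 0.03846; [3] prior 0.1, lik 0.6364, product 0.06364; [4] prior 0.2, lik 0.5, product 0.1000; [5] prior 0.4, lik 0.5, product 0.2000.
Normalizing constant = 0.45924; the posterior for Jar 3 is its product over the sum, 0.06364/0.45924 = 0.139.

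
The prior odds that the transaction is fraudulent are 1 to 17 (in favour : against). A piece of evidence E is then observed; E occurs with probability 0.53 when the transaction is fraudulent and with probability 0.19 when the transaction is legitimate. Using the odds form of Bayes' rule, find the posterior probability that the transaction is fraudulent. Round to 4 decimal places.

Posterior probability ≈ 0.1410

Prior odds = 1/17 = 0.058824. In log-odds, ln(0.058824) = -2.8332.
Add log likelihood ratio: ln(2.7895) = 1.0259.
Posterior log-odds = -1.8074, so posterior odds = exp(-1.8074) = 0.16409. Converting, P(H|E) = 0.16409/1.1641 = 0.1410.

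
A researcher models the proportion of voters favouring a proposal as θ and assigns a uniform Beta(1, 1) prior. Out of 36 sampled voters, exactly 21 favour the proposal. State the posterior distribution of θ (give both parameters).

Observing 21 successes and 15 failures updates Beta(1, 1) by adding the success and failure counts to the two shape parameters: α = 1+21 = 22, β = 1+15 = 16.

Posterior: Beta(22, 16)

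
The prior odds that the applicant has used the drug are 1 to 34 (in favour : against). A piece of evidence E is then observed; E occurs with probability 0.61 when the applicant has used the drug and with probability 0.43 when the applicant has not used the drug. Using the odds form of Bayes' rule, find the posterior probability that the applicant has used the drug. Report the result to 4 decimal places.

Posterior probability ≈ 0.0401

Prior odds = 1/34 = 0.029412.
Likelihood ratio for E = 0.61/0.43 = 1.4186.
Posterior odds = prior odds × LR = 0.041724.
Posterior probability = odds/(1+odds) = 0.041724/1.0417 = 0.0401.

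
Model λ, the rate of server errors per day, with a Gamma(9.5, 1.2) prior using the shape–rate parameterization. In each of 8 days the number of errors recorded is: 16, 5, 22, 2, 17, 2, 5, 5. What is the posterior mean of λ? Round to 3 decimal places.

The Poisson likelihood adds the total count to the shape and the number of exposure periods to the rate. Here ∑xᵢ = 74 and n = 8, so shape 9.5→83.5 and rate 1.2→9.2.
Posterior mean = shape/rate = 83.5/9.2 = 9.076.

Posterior mean ≈ 9.076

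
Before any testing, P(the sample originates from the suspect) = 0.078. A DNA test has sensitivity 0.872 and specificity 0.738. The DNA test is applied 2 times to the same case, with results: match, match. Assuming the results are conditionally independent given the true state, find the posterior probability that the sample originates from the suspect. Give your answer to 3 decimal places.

With H the event that the sample originates from the suspect, the joint likelihood of the observed sequence is P(data|H) = 0.872·0.872 = 0.76038 and P(data|¬H) = 0.262·0.262 = 0.068644.
Bayes: P(H|data) = 0.078·0.76038 / (0.078·0.76038 + 0.922·0.068644) = 0.059310/0.12260 = 0.4838.

Posterior P(H) ≈ 0.484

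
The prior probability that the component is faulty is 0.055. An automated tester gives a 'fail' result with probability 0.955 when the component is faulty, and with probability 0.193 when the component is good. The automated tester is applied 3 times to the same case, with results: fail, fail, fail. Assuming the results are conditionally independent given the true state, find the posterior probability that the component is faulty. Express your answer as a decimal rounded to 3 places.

With H the event that the component is faulty, the joint likelihood of the observed sequence is P(data|H) = 0.955·0.955·0.955 = 0.87098 and P(data|¬H) = 0.193·0.193·0.193 = 0.0071891.
Bayes: P(H|data) = 0.055·0.87098 / (0.055·0.87098 + 0.945·0.0071891) = 0.047904/0.054698 = 0.8758.

Posterior P(H) ≈ 0.876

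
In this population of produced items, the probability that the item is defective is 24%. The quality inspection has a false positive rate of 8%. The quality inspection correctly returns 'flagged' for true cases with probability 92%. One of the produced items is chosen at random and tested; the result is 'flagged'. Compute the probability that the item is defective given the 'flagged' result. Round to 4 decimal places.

P(H | E) ≈ 0.7841

Write H for 'the item is defective'. Prior odds H:¬H = 0.24/0.76 = 0.31579. For the 'flagged' outcome, the likelihood ratio is 0.92/0.08 = 11.500.
Posterior odds = 0.31579 × 11.500 = 3.6316, so P(H|E) = 3.6316/(1+3.6316) = 0.7841.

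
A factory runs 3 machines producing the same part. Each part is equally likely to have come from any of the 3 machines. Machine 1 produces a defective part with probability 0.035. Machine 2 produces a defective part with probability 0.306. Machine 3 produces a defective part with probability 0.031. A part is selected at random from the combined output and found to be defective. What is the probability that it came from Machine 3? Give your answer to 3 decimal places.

Posterior probability ≈ 0.083

Tabulate prior·likelihood by source: [1] prior 0.333333, lik 0.035, product 0.01167; [2] prior 0.333333, lik 0.306, product 0.1020; [3] prior 0.333333, lik 0.031, product 0.01033.
Normalizing constant = 0.12400; the posterior for Machine 3 is its product over the sum, 0.01033/0.12400 = 0.083.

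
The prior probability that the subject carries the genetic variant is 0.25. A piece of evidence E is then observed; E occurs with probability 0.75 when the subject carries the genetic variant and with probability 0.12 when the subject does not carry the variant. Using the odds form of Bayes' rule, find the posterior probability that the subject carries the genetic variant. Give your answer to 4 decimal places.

Posterior probability ≈ 0.6757

Prior odds = 0.25/(1−0.25) = 0.33333. In log-odds, ln(0.33333) = -1.0986.
Add log likelihood ratio: ln(6.2500) = 1.8326.
Posterior log-odds = 0.73397, so posterior odds = exp(0.73397) = 2.0833. Converting, P(H|E) = 2.0833/3.0833 = 0.6757.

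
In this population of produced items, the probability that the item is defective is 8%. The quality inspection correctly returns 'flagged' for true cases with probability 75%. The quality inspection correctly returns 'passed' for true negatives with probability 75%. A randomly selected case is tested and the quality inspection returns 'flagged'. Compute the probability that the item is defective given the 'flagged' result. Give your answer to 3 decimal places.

P(H | E) ≈ 0.207

Let H be the event that the item is defective. P(H) = 0.08, so P(¬H) = 0.92. With E the 'flagged' result, P(E|H) = 0.75 and P(E|¬H) = 0.25.
P(E) = 0.75·0.08 + 0.25·0.92 = 0.060000 + 0.23000 = 0.29000.
By Bayes' theorem, P(H|E) = 0.060000 / 0.29000 = 0.207.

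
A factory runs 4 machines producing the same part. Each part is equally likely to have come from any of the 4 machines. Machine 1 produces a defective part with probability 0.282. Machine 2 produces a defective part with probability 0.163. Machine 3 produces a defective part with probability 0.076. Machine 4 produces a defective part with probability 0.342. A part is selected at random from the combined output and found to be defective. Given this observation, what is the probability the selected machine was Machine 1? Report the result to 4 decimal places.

Posterior probability ≈ 0.3268

P(defective|M1) = 0.282; P(defective|M2) = 0.163; P(defective|M3) = 0.076; P(defective|M4) = 0.342.
Prior × likelihood for each source: 0.25·0.282=0.07050, 0.25·0.163=0.04075, 0.25·0.076=0.01900, 0.25·0.342=0.08550. Summing gives P(defective) = 0.21575.
P(Machine 1 | defective) = 0.07050 / 0.21575 = 0.3268.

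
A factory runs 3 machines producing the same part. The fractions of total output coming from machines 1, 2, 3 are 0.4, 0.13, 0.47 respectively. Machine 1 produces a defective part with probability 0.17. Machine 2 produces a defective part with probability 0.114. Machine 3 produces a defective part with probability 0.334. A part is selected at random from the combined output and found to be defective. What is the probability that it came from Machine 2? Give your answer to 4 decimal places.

Posterior probability ≈ 0.0618

P(defective|M1) = 0.17; P(defective|M2) = 0.114; P(defective|M3) = 0.334.
Prior × likelihood for each source: 0.4·0.17=0.06800, 0.13·0.114=0.01482, 0.47·0.334=0.1570. Summing gives P(defective) = 0.23980.
P(Machine 2 | defective) = 0.01482 / 0.23980 = 0.0618.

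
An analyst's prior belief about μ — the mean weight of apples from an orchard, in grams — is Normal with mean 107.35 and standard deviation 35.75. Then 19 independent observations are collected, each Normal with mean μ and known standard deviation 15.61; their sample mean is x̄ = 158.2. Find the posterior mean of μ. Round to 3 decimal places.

Posterior mean ≈ 157.695

Prior precision 1/τ₀² = 1/35.75² = 0.00078243; data precision n/σ² = 19/15.61² = 0.0779736.
Posterior precision = 0.00078243 + 0.0779736 = 0.0787561.
Posterior mean = (0.00078243·107.35 + 0.0779736·158.2) / 0.0787561 = 157.695.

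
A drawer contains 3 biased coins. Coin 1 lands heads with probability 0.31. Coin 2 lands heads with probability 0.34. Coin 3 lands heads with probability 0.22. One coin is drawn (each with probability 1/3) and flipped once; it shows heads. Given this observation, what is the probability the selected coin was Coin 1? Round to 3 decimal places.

Posterior probability ≈ 0.356

Tabulate prior·likelihood by source: [1] prior 0.333333, lik 0.31, product 0.1033; [2] prior 0.333333, lik 0.34, product 0.1133; [3] prior 0.333333, lik 0.22, product 0.07333.
Normalizing constant = 0.29000; the posterior for Coin 1 is its product over the sum, 0.1033/0.29000 = 0.356.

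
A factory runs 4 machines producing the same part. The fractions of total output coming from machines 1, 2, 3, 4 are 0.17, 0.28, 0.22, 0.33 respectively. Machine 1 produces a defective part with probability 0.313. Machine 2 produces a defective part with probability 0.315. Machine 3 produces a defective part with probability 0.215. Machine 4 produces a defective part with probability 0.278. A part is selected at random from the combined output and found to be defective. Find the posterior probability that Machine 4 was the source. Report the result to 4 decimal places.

Tabulate prior·likelihood by source: [1] prior 0.17, lik 0.313, product 0.05321; [2] prior 0.28, lik 0.315, product 0.08820; [3] prior 0.22, lik 0.215, product 0.04730; [4] prior 0.33, lik 0.278, product 0.09174.
Normalizing constant = 0.28045; the posterior for Machine 4 is its product over the sum, 0.09174/0.28045 = 0.3271.

Posterior probability ≈ 0.3271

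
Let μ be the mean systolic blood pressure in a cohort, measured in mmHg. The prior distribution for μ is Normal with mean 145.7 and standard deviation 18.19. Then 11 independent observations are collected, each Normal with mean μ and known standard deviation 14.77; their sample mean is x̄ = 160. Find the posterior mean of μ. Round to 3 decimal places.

Posterior mean ≈ 159.191

Prior precision 1/τ₀² = 1/18.19² = 0.00302228; data precision n/σ² = 11/14.77² = 0.0504233.
Posterior precision = 0.00302228 + 0.0504233 = 0.0534456.
Posterior mean = (0.00302228·145.7 + 0.0504233·160) / 0.0534456 = 159.191.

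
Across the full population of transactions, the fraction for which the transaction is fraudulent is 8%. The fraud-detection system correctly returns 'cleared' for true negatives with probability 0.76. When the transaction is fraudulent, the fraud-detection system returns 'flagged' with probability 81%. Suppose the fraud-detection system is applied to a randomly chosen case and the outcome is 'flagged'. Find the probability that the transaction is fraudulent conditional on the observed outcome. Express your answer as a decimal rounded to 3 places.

P(H | E) ≈ 0.227

Write H for 'the transaction is fraudulent'. Prior odds H:¬H = 0.08/0.92 = 0.086957. For the 'flagged' outcome, the likelihood ratio is 0.81/0.24 = 3.3750.
Posterior odds = 0.086957 × 3.3750 = 0.29348, so P(H|E) = 0.29348/(1+0.29348) = 0.227.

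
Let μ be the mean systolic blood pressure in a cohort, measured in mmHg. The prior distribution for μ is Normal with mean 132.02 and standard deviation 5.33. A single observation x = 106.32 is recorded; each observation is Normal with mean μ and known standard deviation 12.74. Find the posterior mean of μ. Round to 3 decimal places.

Posterior mean ≈ 128.192

With known σ, the Normal prior is conjugate. Weight on the data is w = (n/σ²)/(n/σ² + 1/τ₀²) = 0.00616114/(0.00616114+0.0352002) = 0.14896.
Posterior mean = w·x̄ + (1−w)·μ₀ = 0.14896·106.32 + 0.85104·132.02 = 128.192.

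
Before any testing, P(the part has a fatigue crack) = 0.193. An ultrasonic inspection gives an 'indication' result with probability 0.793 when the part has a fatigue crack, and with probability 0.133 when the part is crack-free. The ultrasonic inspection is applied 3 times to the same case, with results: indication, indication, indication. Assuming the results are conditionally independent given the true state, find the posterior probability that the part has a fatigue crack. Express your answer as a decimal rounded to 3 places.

With H the event that the part has a fatigue crack, the joint likelihood of the observed sequence is P(data|H) = 0.793·0.793·0.793 = 0.49868 and P(data|¬H) = 0.133·0.133·0.133 = 0.0023526.
Bayes: P(H|data) = 0.193·0.49868 / (0.193·0.49868 + 0.807·0.0023526) = 0.096245/0.098143 = 0.9807.

Posterior P(H) ≈ 0.981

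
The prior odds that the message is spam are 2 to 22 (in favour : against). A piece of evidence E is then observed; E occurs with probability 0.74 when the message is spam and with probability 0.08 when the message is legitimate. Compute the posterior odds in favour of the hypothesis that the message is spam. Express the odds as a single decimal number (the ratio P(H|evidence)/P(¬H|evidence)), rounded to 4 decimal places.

Posterior odds ≈ 0.8409

Prior odds = 2/22 = 0.090909.
Likelihood ratio for E = 0.74/0.08 = 9.2500.
Posterior odds = prior odds × LR = 0.84091.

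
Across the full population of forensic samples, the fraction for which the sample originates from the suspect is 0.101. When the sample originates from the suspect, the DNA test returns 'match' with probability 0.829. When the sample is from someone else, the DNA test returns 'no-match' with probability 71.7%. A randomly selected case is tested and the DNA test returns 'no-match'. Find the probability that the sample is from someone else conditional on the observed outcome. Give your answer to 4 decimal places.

Let H be the event that the sample originates from the suspect. P(H) = 0.101, so P(¬H) = 0.899. With E the 'no-match' result, P(E|H) = 0.171 and P(E|¬H) = 0.717.
P(E) = 0.171·0.101 + 0.717·0.899 = 0.017271 + 0.64458 = 0.66185.
By Bayes' theorem, P(H|E) = 0.017271 / 0.66185 = 0.0261. Hence P(¬H|E) = 1 − 0.0261 = 0.9739.

P(¬H | E) ≈ 0.9739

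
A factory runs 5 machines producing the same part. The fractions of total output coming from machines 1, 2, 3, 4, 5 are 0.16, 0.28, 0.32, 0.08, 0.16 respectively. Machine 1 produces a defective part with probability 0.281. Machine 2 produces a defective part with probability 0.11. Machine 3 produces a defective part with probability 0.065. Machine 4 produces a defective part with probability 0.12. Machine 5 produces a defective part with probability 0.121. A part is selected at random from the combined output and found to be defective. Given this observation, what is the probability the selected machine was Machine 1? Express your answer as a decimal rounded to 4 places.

Posterior probability ≈ 0.3582

P(defective|M1) = 0.281; P(defective|M2) = 0.11; P(defective|M3) = 0.065; P(defective|M4) = 0.12; P(defective|M5) = 0.121.
Prior × likelihood for each source: 0.16·0.281=0.04496, 0.28·0.11=0.03080, 0.32·0.065=0.02080, 0.08·0.12=0.009600, 0.16·0.121=0.01936. Summing gives P(defective) = 0.12552.
P(Machine 1 | defective) = 0.04496 / 0.12552 = 0.3582.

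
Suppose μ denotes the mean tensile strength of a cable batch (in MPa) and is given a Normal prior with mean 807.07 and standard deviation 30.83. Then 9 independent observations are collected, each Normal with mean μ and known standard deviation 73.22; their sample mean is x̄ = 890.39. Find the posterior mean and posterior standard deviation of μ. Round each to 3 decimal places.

Posterior mean ≈ 858.290; posterior SD ≈ 19.136

Prior precision 1/τ₀² = 1/30.83² = 0.00105209; data precision n/σ² = 9/73.22² = 0.00167874.
Posterior precision = 0.00105209 + 0.00167874 = 0.00273083, giving posterior SD = 1/√0.00273083 = 19.136.
Posterior mean = (0.00105209·807.07 + 0.00167874·890.39) / 0.00273083 = 858.290.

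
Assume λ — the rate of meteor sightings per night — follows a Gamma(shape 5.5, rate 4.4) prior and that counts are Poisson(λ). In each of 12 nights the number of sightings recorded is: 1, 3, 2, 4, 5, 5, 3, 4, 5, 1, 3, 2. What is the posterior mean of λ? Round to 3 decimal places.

The Poisson likelihood adds the total count to the shape and the number of exposure periods to the rate. Here ∑xᵢ = 38 and n = 12, so shape 5.5→43.5 and rate 4.4→16.4.
E[λ | data] = 43.5/16.4 = 2.652.

Posterior mean ≈ 2.652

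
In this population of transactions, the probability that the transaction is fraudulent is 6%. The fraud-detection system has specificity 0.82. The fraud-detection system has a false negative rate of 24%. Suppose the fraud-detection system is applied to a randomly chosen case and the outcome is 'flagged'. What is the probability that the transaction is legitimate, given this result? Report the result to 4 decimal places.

Let H be the event that the transaction is fraudulent. P(H) = 0.06, so P(¬H) = 0.94. With E the 'flagged' result, P(E|H) = 0.76 and P(E|¬H) = 0.18.
P(E) = 0.76·0.06 + 0.18·0.94 = 0.045600 + 0.16920 = 0.21480.
By Bayes' theorem, P(H|E) = 0.045600 / 0.21480 = 0.2123. Hence P(¬H|E) = 1 − 0.2123 = 0.7877.

P(¬H | E) ≈ 0.7877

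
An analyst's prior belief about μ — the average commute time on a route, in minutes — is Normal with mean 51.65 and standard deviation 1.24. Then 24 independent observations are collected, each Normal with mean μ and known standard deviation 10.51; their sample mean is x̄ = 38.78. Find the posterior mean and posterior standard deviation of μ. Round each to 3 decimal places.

Prior precision 1/τ₀² = 1/1.24² = 0.650364; data precision n/σ² = 24/10.51² = 0.217273.
Posterior precision = 0.650364 + 0.217273 = 0.867637, giving posterior SD = 1/√0.867637 = 1.074.
Posterior mean = (0.650364·51.65 + 0.217273·38.78) / 0.867637 = 48.427.

Posterior mean ≈ 48.427; posterior SD ≈ 1.074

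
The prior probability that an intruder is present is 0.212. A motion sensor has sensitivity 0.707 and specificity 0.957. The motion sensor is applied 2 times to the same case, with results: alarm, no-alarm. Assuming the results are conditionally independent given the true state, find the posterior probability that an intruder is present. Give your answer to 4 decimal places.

Let H be the event that an intruder is present; start with P(H) = 0.212. P('alarm'|H) = 0.707, P('alarm'|¬H) = 0.043.
Update on result 1 ('alarm'): P(H) ← 0.707·0.2120 / (0.707·0.2120 + 0.043·0.7880) = 0.14988/0.18377 = 0.8156.
Update on result 2 ('no-alarm'): P(H) ← 0.293·0.8156 / (0.293·0.8156 + 0.957·0.1844) = 0.23898/0.41543 = 0.5752.

Posterior P(H) ≈ 0.5752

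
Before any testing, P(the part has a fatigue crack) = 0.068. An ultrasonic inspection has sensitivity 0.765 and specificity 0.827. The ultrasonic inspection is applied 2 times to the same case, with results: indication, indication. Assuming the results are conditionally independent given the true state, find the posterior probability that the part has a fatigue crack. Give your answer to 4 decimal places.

Let H be the event that the part has a fatigue crack; start with P(H) = 0.068. P('indication'|H) = 0.765, P('indication'|¬H) = 0.173.
Update on result 1 ('indication'): P(H) ← 0.765·0.0680 / (0.765·0.0680 + 0.173·0.9320) = 0.052020/0.21326 = 0.2439.
Update on result 2 ('indication'): P(H) ← 0.765·0.2439 / (0.765·0.2439 + 0.173·0.7561) = 0.18661/0.31741 = 0.5879.

Posterior P(H) ≈ 0.5879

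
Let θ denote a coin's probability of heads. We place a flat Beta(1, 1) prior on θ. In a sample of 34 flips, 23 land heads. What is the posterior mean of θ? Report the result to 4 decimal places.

The binomial likelihood is conjugate to the Beta prior: with 23 successes and 11 failures, the posterior is Beta(1+23, 1+11) = Beta(24, 12).
E[θ | data] = 24/(24+12) = 0.6667.

Posterior mean ≈ 0.6667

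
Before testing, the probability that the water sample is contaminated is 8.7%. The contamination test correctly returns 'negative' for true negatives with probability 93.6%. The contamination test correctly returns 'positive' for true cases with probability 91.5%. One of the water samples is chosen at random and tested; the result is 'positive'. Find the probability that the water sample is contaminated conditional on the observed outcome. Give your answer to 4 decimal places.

Write H for 'the water sample is contaminated'. Prior odds H:¬H = 0.087/0.913 = 0.095290. For the 'positive' outcome, the likelihood ratio is 0.915/0.064 = 14.297.
Posterior odds = 0.095290 × 14.297 = 1.3624, so P(H|E) = 1.3624/(1+1.3624) = 0.5767.

P(H | E) ≈ 0.5767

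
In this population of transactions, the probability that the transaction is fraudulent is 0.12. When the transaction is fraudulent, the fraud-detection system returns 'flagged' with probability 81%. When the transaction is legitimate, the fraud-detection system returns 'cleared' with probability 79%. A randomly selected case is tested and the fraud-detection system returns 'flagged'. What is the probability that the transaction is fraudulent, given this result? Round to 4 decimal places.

Let H be the event that the transaction is fraudulent. P(H) = 0.12, so P(¬H) = 0.88. With E the 'flagged' result, P(E|H) = 0.81 and P(E|¬H) = 0.21.
P(E) = 0.81·0.12 + 0.21·0.88 = 0.097200 + 0.18480 = 0.28200.
By Bayes' theorem, P(H|E) = 0.097200 / 0.28200 = 0.3447.

P(H | E) ≈ 0.3447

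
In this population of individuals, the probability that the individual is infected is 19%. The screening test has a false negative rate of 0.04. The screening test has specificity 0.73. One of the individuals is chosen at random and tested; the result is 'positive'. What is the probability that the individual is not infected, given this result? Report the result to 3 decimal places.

P(¬H | E) ≈ 0.545

Let H be the event that the individual is infected. P(H) = 0.19, so P(¬H) = 0.81. With E the 'positive' result, P(E|H) = 0.96 and P(E|¬H) = 0.27.
P(E) = 0.96·0.19 + 0.27·0.81 = 0.18240 + 0.21870 = 0.40110.
By Bayes' theorem, P(H|E) = 0.18240 / 0.40110 = 0.455. Hence P(¬H|E) = 1 − 0.455 = 0.545.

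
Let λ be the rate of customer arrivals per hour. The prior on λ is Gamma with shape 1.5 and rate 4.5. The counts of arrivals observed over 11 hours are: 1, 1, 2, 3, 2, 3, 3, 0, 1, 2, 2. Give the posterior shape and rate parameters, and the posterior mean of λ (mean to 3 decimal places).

The Poisson likelihood adds the total count to the shape and the number of exposure periods to the rate. Here ∑xᵢ = 20 and n = 11, so shape 1.5→21.5 and rate 4.5→15.5.
Posterior mean = shape/rate = 21.5/15.5 = 1.387.

Posterior: Gamma(shape=21.5, rate=15.5); mean ≈ 1.387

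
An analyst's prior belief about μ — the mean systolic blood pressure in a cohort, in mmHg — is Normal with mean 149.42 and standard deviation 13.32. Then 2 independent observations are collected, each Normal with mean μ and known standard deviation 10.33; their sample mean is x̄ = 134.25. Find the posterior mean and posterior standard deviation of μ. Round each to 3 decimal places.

Posterior mean ≈ 137.757; posterior SD ≈ 6.405

Prior precision 1/τ₀² = 1/13.32² = 0.00563627; data precision n/σ² = 2/10.33² = 0.0187426.
Posterior precision = 0.00563627 + 0.0187426 = 0.0243788, giving posterior SD = 1/√0.0243788 = 6.405.
Posterior mean = (0.00563627·149.42 + 0.0187426·134.25) / 0.0243788 = 137.757.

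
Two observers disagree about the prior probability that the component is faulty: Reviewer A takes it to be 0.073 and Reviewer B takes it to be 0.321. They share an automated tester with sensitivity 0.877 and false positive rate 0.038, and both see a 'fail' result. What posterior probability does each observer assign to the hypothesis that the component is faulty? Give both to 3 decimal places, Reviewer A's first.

P('+'|H) = 0.877, P('+'|¬H) = 0.038.
Reviewer A: numerator 0.877·0.073 = 0.064021; evidence = 0.064021+0.038·0.927 = 0.099247; posterior = 0.645.
Reviewer B: numerator 0.877·0.321 = 0.28152; evidence = 0.28152+0.038·0.679 = 0.30732; posterior = 0.916.

Reviewer A: 0.645; Reviewer B: 0.916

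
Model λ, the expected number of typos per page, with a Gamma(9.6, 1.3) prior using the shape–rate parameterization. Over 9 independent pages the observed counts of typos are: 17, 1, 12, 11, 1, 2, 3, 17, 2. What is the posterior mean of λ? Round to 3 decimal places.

Total count ∑xᵢ = 66 over n = 9 pages.
Gamma is conjugate to the Poisson likelihood: posterior is Gamma(shape = 9.6+66 = 75.6, rate = 1.3+9 = 10.3).
Posterior mean = shape/rate = 75.6/10.3 = 7.340.

Posterior mean ≈ 7.340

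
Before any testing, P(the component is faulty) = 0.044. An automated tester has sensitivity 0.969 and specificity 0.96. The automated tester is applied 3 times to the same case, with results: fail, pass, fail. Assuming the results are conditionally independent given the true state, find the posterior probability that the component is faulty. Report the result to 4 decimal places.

Posterior P(H) ≈ 0.4659

With H the event that the component is faulty, the joint likelihood of the observed sequence is P(data|H) = 0.969·0.031·0.969 = 0.029108 and P(data|¬H) = 0.04·0.96·0.04 = 0.0015360.
Bayes: P(H|data) = 0.044·0.029108 / (0.044·0.029108 + 0.956·0.0015360) = 0.0012807/0.0027492 = 0.4659.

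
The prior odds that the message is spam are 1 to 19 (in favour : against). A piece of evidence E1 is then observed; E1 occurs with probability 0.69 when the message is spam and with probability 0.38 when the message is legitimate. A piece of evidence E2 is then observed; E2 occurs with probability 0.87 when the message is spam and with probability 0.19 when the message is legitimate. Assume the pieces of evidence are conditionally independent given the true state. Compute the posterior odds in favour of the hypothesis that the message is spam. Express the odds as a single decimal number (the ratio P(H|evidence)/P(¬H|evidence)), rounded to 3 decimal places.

Posterior odds ≈ 0.438

Prior odds = 1/19 = 0.052632. In log-odds, ln(0.052632) = -2.9444.
Add log likelihood ratios: ln(1.8158) + ln(4.5789) = 2.1180.
Posterior log-odds = -0.82645, so posterior odds = exp(-0.82645) = 0.43760.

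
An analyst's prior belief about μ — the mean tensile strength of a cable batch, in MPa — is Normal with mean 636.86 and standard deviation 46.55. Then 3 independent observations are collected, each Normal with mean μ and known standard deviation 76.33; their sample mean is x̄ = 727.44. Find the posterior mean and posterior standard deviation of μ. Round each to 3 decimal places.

With known σ, the Normal prior is conjugate. Weight on the data is w = (n/σ²)/(n/σ² + 1/τ₀²) = 0.00051491/(0.00051491+0.00046149) = 0.52736.
Posterior mean = w·x̄ + (1−w)·μ₀ = 0.52736·727.44 + 0.47264·636.86 = 684.628. Posterior variance = 1/(0.00051491+0.00046149) = 1024.17, so SD = 32.003.

Posterior mean ≈ 684.628; posterior SD ≈ 32.003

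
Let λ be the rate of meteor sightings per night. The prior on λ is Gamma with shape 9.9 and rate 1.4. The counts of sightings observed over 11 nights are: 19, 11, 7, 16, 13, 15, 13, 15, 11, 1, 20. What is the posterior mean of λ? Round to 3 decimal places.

Total count ∑xᵢ = 141 over n = 11 nights.
Gamma is conjugate to the Poisson likelihood: posterior is Gamma(shape = 9.9+141 = 150.9, rate = 1.4+11 = 12.4).
Posterior mean = shape/rate = 150.9/12.4 = 12.169.

Posterior mean ≈ 12.169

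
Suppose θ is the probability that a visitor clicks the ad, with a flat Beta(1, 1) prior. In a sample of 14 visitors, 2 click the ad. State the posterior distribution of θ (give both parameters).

Observing 2 successes and 12 failures updates Beta(1, 1) by adding the success and failure counts to the two shape parameters: α = 1+2 = 3, β = 1+12 = 13.

Posterior: Beta(3, 13)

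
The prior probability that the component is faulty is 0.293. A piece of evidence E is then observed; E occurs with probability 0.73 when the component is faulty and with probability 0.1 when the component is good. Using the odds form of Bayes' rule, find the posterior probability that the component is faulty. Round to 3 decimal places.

Prior odds = 0.293/(1−0.293) = 0.41443.
Likelihood ratio for E = 0.73/0.1 = 7.3000.
Posterior odds = prior odds × LR = 3.0253.
Posterior probability = odds/(1+odds) = 3.0253/4.0253 = 0.752.

Posterior probability ≈ 0.752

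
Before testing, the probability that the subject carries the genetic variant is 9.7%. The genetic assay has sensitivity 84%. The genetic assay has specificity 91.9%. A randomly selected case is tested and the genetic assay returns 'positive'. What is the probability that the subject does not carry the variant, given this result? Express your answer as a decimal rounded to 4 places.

P(¬H | E) ≈ 0.4730

Write H for 'the subject carries the genetic variant'. Prior odds H:¬H = 0.097/0.903 = 0.10742. For the 'positive' outcome, the likelihood ratio is 0.84/0.081 = 10.370.
Posterior odds = 0.10742 × 10.370 = 1.1140, so P(H|E) = 1.1140/(1+1.1140) = 0.5270. Then P(¬H|E) = 1 − 0.5270 = 0.4730.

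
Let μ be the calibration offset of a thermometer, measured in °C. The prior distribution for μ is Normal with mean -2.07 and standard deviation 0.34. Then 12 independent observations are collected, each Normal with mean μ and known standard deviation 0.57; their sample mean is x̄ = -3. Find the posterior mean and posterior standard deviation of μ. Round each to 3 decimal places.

Posterior mean ≈ -2.824; posterior SD ≈ 0.148

With known σ, the Normal prior is conjugate. Weight on the data is w = (n/σ²)/(n/σ² + 1/τ₀²) = 36.9344/(36.9344+8.65052) = 0.81023.
Posterior mean = w·x̄ + (1−w)·μ₀ = 0.81023·-3 + 0.18977·-2.07 = -2.824. Posterior variance = 1/(36.9344+8.65052) = 0.0219371, so SD = 0.148.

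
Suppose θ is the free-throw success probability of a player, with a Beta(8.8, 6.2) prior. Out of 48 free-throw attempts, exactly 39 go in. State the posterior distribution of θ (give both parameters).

The binomial likelihood is conjugate to the Beta prior: with 39 successes and 9 failures, the posterior is Beta(8.8+39, 6.2+9) = Beta(47.8, 15.2).

Posterior: Beta(47.8, 15.2)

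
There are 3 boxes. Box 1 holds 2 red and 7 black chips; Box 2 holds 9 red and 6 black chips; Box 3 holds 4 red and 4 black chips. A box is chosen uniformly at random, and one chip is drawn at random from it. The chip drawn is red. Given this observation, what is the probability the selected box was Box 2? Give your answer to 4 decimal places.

P(red|Box 1) = 0.2222; P(red|Box 2) = 0.6; P(red|Box 3) = 0.5.
Prior × likelihood for each source: 0.333333·0.2222=0.07407, 0.333333·0.6=0.2000, 0.333333·0.5=0.1667. Summing gives P(red) = 0.44074.
P(Box 2 | red) = 0.2000 / 0.44074 = 0.4538.

Posterior probability ≈ 0.4538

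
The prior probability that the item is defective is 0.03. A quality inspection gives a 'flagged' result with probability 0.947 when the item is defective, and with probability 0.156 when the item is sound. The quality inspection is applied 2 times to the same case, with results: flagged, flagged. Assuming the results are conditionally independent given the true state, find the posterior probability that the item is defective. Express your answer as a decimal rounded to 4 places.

Posterior P(H) ≈ 0.5327

With H the event that the item is defective, the joint likelihood of the observed sequence is P(data|H) = 0.947·0.947 = 0.89681 and P(data|¬H) = 0.156·0.156 = 0.024336.
Bayes: P(H|data) = 0.03·0.89681 / (0.03·0.89681 + 0.97·0.024336) = 0.026904/0.050510 = 0.5327.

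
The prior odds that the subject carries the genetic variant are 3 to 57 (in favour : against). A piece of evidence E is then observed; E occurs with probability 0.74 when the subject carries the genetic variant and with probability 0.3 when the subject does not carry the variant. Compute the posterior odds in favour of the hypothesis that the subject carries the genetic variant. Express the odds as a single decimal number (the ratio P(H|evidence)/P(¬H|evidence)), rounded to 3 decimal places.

Posterior odds ≈ 0.130

Prior odds = 3/57 = 0.052632. In log-odds, ln(0.052632) = -2.9444.
Add log likelihood ratio: ln(2.4667) = 0.90287.
Posterior log-odds = -2.0416, so posterior odds = exp(-2.0416) = 0.12982.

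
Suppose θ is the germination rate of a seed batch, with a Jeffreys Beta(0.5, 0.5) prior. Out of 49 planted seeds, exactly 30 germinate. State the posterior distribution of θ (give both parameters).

Observing 30 successes and 19 failures updates Beta(0.5, 0.5) by adding the success and failure counts to the two shape parameters: α = 0.5+30 = 30.5, β = 0.5+19 = 19.5.

Posterior: Beta(30.5, 19.5)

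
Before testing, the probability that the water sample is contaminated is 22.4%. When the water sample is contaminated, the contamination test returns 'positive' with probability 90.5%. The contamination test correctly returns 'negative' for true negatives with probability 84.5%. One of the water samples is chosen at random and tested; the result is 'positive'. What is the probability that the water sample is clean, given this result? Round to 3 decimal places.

P(¬H | E) ≈ 0.372

Let H be the event that the water sample is contaminated. P(H) = 0.224, so P(¬H) = 0.776. With E the 'positive' result, P(E|H) = 0.905 and P(E|¬H) = 0.155.
P(E) = 0.905·0.224 + 0.155·0.776 = 0.20272 + 0.12028 = 0.32300.
By Bayes' theorem, P(H|E) = 0.20272 / 0.32300 = 0.628. Hence P(¬H|E) = 1 − 0.628 = 0.372.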